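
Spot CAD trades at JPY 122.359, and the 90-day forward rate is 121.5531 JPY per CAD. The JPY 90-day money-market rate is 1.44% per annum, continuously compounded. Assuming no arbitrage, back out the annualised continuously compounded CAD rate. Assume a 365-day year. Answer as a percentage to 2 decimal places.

T = 90/365 years.
CIP gives F = S · g_JPY/g_CAD, so g_JPY/g_CAD = 121.5531/122.359 = 0.9934136.
The JPY side grows by e^(0.0144×90/365) = 1.003557.
Hence g_CAD = 1.0102107.
r = ln(1.0102107)/(90/365) = 0.041200 → 4.12%.

4.12%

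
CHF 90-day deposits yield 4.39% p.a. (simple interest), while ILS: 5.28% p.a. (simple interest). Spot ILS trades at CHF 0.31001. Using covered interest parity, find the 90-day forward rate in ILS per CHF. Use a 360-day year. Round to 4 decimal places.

3.2328

T = 90/360 years.
Growth of 1 CHF over T: 1 + 0.0439×90/360 = 1.010975.
ILS accumulates by 1 + 0.0528×90/360 = 1.013200.
So F = 0.31001 × 1.010975 / 1.013200 = 0.3093292 (CHF/ILS).
Quoted the other way: 1/0.3093292 = 3.2328 ILS per CHF.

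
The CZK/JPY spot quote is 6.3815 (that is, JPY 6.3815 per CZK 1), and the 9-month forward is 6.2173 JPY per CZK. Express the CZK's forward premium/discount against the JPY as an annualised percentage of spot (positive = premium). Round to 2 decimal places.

T = 9/12 years.
Period premium: (6.2173 − 6.3815)/6.3815 = -0.0257306.
Annualise by dividing by T: -0.0257306 / (9/12) = -0.034307 → -3.43%.

-3.43%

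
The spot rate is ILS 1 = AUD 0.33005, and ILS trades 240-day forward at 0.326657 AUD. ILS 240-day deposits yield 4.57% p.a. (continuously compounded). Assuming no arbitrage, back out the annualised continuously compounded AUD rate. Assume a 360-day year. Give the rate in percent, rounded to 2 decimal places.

3.02%

T = 240/360 years.
CIP gives F = S · g_AUD/g_ILS, so g_AUD/g_ILS = 0.326657/0.33005 = 0.9897197.
The ILS side grows by e^(0.0457×240/360) = 1.0309355.
So the AUD growth factor = 1.0203372.
r = ln(1.0203372)/(240/360) = 0.030200 → 3.02%.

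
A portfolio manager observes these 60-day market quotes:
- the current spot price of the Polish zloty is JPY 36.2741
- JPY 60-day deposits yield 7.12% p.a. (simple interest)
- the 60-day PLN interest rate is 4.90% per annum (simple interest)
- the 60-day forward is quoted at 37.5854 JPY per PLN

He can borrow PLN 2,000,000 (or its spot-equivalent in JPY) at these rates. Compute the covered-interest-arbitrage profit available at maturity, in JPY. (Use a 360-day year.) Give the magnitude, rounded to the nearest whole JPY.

JPY 2,375,590

T = 60/360 years.
Invest the PLN and cover forward: 2,000,000 × 1.0081666667 × 37.5854 = JPY 75,784,694.87.
Convert at spot and invest in JPY: 2,000,000 × 36.2741 × 1.0118666667 = JPY 73,409,105.31.
The quoted forward overvalues PLN, so borrow JPY, buy PLN at spot, deposit the PLN at 4.90%, and sell the proceeds forward at 37.5854.
Arbitrage profit = |75,784,694.87 − 73,409,105.31| = JPY 2,375,590.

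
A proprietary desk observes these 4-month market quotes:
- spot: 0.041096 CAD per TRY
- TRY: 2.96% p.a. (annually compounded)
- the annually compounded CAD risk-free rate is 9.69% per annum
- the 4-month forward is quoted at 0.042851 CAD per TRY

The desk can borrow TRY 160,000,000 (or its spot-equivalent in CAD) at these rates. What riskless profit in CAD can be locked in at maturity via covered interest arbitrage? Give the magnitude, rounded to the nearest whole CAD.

CAD 141,920

T = 4/12 years.
Route A — deposit TRY, sell forward: 160,000,000 × 1.009770886 × 0.042851 = CAD 6,923,150.76.
Route B — convert at spot, deposit CAD: 160,000,000 × 0.041096 × 1.031309485 = CAD 6,781,231.14.
The quoted forward overvalues TRY, so borrow CAD, buy TRY at spot, deposit the TRY at 2.96%, and sell the proceeds forward at 0.042851.
Arbitrage profit = |6,923,150.76 − 6,781,231.14| = CAD 141,920.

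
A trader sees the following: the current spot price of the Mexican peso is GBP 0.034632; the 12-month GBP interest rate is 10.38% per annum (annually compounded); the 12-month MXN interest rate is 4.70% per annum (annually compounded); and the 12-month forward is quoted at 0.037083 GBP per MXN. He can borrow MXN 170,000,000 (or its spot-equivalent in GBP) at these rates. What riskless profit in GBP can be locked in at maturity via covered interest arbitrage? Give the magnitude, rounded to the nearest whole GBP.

GBP 101,847

T = 1 year.
Keep in MXN, deliver into the forward: 170,000,000·1.047000·0.037083 = GBP 6,600,403.17.
Swap to GBP now, deposit: 170,000,000·0.034632·1.103800 = GBP 6,498,556.27.
The quoted forward overvalues MXN, so borrow GBP, buy MXN at spot, deposit the MXN at 4.70%, and sell the proceeds forward at 0.037083.
Profit = 6,600,403.17 − 6,498,556.27 = GBP 101,847.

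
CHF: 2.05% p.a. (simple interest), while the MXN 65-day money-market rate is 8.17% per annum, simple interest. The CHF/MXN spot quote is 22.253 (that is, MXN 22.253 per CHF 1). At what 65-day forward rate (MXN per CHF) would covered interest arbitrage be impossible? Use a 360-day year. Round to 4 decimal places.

T = 65/360 years.
MXN accumulates by 1 + 0.0817×65/360 = 1.01475139.
CHF accumulates by 1 + 0.0205×65/360 = 1.00370139.
So F = 22.253 × 1.01475139 / 1.00370139 = 22.497989 (MXN/CHF).

22.4980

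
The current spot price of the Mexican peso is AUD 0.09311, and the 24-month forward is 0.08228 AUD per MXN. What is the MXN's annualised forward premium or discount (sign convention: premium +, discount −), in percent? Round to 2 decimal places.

T = 2 years.
(F − S)/S = (0.08228 − 0.09311)/0.09311 = -0.1163140.
×(1/T) gives -5.82% p.a.

-5.82%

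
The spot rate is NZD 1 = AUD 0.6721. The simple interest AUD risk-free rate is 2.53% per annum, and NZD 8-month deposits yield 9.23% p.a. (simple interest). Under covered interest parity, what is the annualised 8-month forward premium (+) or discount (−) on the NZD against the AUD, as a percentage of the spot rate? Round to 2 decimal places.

-6.31%

T = 8/12 years.
CIP forward (AUD per NZD) = 0.6721 × 1.0168667/1.0615333 = 0.6438198.
(F − S)/S ÷ T = (0.6438198 − 0.6721)/0.6721/(8/12) = -0.063116 → -6.31%.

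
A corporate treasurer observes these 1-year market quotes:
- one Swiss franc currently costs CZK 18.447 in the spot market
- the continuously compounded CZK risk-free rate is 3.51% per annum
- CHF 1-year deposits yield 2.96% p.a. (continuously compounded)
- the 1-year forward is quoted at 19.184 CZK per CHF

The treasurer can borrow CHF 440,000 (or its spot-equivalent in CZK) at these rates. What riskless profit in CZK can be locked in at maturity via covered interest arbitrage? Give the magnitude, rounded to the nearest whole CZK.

CZK 287,913

T = 1 year.
Route A — deposit CHF, sell forward: 440,000 × 1.030042435 × 19.184 = CZK 8,694,546.99.
Route B — convert at spot, deposit CZK: 440,000 × 18.447 × 1.035723276 = CZK 8,406,634.40.
The quoted forward overvalues CHF, so borrow CZK, buy CHF at spot, deposit the CHF at 2.96%, and sell the proceeds forward at 19.184.
Arbitrage profit = |8,694,546.99 − 8,406,634.40| = CZK 287,913.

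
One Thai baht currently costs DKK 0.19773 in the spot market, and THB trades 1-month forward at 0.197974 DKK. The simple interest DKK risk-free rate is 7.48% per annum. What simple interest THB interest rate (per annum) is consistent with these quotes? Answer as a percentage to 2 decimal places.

5.99%

T = 1/12 years.
F/S = 0.197974/0.19773 = 1.0012340 = (growth of DKK) / (growth of THB).
DKK growth factor: 1 + 0.0748×1/12 = 1.0062333.
So the THB growth factor = 1.0049931.
(1.0049931 − 1)/T = 0.059917, i.e. 5.99%.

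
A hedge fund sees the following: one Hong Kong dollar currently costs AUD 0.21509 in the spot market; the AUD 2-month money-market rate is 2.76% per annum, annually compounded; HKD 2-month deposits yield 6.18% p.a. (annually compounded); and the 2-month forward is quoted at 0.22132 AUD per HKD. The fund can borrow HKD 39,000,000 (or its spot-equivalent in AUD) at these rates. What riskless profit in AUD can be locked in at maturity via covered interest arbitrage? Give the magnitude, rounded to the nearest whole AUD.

AUD 291,517

T = 2/12 years.
Invest the HKD and cover forward: 39,000,000 × 1.010044373 × 0.22132 = AUD 8,718,177.80.
Convert at spot and invest in AUD: 39,000,000 × 0.21509 × 1.004547975 = AUD 8,426,660.73.
The quoted forward overvalues HKD, so borrow AUD, buy HKD at spot, deposit the HKD at 6.18%, and sell the proceeds forward at 0.22132.
The gap between the two covered legs is AUD 291,517.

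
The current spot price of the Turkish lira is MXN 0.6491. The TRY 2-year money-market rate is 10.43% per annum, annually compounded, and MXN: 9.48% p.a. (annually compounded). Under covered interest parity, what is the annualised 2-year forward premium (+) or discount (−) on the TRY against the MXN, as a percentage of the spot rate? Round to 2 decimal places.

T = 2 years.
CIP forward (MXN per TRY) = 0.6491 × 1.198587/1.2194785 = 0.6379799.
Annualised premium = (F − S)/S × (1/T) = (0.6379799 − 0.6491)/0.6491 ÷ 2 = -0.86%.

-0.86%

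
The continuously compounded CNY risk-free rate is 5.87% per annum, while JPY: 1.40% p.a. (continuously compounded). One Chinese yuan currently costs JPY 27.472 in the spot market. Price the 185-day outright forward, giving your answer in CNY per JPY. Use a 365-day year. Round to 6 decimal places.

T = 185/365 years.
JPY growth factor: e^(0.0140×185/365) = 1.0071211.
Growth of 1 CNY over T: e^(0.0587×185/365) = 1.0301991.
Forward (JPY per CNY) = 27.472 × 1.0071211 / 1.0301991 = 26.85659.
Invert for CNY per JPY: 1 / 26.85659 = 0.037235.

0.037235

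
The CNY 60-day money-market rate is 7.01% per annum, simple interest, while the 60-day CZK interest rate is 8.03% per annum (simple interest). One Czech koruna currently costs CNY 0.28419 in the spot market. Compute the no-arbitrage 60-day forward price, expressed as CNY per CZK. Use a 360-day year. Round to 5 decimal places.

0.28371

T = 60/360 years.
Growth of 1 CNY over T: 1 + 0.0701×60/360 = 1.0116833.
CZK accumulates by 1 + 0.0803×60/360 = 1.0133833.
Forward (CNY per CZK) = 0.28419 × 1.0116833 / 1.0133833 = 0.2837133.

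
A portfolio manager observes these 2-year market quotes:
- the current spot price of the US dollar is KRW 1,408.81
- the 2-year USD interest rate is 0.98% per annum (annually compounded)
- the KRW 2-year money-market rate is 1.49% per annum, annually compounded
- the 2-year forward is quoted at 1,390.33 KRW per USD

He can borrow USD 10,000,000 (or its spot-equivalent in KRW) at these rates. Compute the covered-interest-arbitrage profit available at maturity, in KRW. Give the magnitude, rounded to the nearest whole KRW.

T = 2 years.
Route A — deposit USD, sell forward: 10,000,000 × 1.01969604 × 1390.33 = KRW 14,177,139,952.93.
Route B — convert at spot, deposit KRW: 10,000,000 × 1408.81 × 1.03002201 = KRW 14,511,053,079.08.
The quoted forward undervalues USD, so borrow USD, convert to KRW at spot, deposit the KRW at 1.49%, and buy USD forward at 1,390.33 to cover the loan.
The gap between the two covered legs is KRW 333,913,126.

KRW 333,913,126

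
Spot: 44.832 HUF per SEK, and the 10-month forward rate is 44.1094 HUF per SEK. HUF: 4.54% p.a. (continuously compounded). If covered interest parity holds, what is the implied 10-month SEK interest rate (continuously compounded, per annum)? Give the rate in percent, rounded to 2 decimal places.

T = 10/12 years.
By CIP, F/S equals the HUF-to-SEK growth ratio: 44.1094/44.832 = 0.9838820.
The HUF side grows by e^(0.0454×10/12) = 1.0385581.
That pins the SEK growth at 1.0555718.
r = ln(1.0555718)/(10/12) = 0.064899 → 6.49%.

6.49%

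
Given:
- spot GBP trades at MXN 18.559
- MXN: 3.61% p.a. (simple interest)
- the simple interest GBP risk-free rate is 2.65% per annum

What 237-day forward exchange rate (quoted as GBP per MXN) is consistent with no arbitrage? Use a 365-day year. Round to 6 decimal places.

0.053554

T = 237/365 years.
MXN growth factor: 1 + 0.0361×237/365 = 1.0234403.
Growth of 1 GBP over T: 1 + 0.0265×237/365 = 1.0172068.
So F = 18.559 × 1.0234403 / 1.0172068 = 18.67273 (MXN/GBP).
Quoted the other way: 1/18.67273 = 0.053554 GBP per MXN.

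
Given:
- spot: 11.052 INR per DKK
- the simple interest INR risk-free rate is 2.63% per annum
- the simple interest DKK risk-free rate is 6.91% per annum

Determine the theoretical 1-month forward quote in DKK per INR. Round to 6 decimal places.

0.090803

T = 1/12 years.
Growth of 1 INR over T: 1 + 0.0263×1/12 = 1.0021917.
DKK growth factor: 1 + 0.0691×1/12 = 1.0057583.
So F = 11.052 × 1.0021917 / 1.0057583 = 11.01281 (INR/DKK).
Quoted the other way: 1/11.01281 = 0.090803 DKK per INR.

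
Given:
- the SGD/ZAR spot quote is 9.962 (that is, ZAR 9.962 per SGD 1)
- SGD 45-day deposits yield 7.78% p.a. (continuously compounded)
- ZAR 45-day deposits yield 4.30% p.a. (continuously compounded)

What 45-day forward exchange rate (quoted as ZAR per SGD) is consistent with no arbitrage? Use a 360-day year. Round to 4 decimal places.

T = 45/360 years.
ZAR accumulates by e^(0.0430×45/360) = 1.0053895.
SGD accumulates by e^(0.0778×45/360) = 1.0097724.
Forward (ZAR per SGD) = 9.962 × 1.0053895 / 1.0097724 = 9.918760.

9.9188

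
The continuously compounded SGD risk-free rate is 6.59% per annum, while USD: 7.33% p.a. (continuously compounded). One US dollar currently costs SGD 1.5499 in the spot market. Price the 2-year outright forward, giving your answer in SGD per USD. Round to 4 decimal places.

T = 2 years.
Growth of 1 SGD over T: e^(0.0659×2) = 1.1408801.
USD accumulates by e^(0.0733×2) = 1.1578907.
Forward (SGD per USD) = 1.5499 × 1.1408801 / 1.1578907 = 1.527130.

1.5271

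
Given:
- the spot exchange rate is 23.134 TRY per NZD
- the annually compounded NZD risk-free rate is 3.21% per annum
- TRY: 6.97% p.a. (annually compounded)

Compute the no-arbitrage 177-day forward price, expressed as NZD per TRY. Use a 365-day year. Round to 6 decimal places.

0.042483

T = 177/365 years.
Growth of 1 TRY over T: (1 + 0.0697)^(177/365) = 1.0332135.
NZD growth factor: (1 + 0.0321)^(177/365) = 1.0154397.
CIP: F = S · (grow TRY)/(grow NZD) = 23.134 × 1.0332135/1.0154397 = 23.53893 TRY per NZD.
Quoted the other way: 1/23.53893 = 0.042483 NZD per TRY.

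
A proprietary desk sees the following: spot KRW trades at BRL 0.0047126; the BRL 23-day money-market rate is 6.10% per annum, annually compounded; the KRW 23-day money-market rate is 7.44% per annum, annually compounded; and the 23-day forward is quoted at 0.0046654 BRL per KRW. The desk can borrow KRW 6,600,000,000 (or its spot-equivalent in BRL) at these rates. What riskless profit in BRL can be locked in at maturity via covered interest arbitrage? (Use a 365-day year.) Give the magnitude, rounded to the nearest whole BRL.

BRL 288,232

T = 23/365 years.
Route A — deposit KRW, sell forward: 6,600,000,000 × 1.0045322518 × 0.0046654 = BRL 30,931,195.47.
Route B — convert at spot, deposit BRL: 6,600,000,000 × 0.0047126 × 1.0037381277 = BRL 31,219,427.58.
The quoted forward undervalues KRW, so borrow KRW, convert to BRL at spot, deposit the BRL at 6.10%, and buy KRW forward at 0.0046654 to cover the loan.
Arbitrage profit = |30,931,195.47 − 31,219,427.58| = BRL 288,232.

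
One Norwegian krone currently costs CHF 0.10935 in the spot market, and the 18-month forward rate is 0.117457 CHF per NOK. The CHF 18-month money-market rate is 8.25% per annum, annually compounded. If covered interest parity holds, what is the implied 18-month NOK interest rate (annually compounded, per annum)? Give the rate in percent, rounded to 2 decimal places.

3.21%

T = 18/12 years.
By CIP, F/S equals the CHF-to-NOK growth ratio: 0.117457/0.10935 = 1.0741381.
CHF growth factor: (1 + 0.0825)^(18/12) = 1.1262683.
Hence g_NOK = 1.0485321.
r = 1.0485321^(12/18) − 1 = 0.032099 → 3.21%.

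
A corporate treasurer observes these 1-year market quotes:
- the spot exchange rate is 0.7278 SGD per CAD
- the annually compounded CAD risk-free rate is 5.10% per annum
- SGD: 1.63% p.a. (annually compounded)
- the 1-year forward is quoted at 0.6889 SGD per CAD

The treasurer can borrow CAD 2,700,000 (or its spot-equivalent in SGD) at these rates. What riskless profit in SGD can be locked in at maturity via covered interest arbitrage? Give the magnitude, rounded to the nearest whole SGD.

T = 1 year.
Keep in CAD, deliver into the forward: 2,700,000·1.051000·0.6889 = SGD 1,954,891.53.
Swap to SGD now, deposit: 2,700,000·0.7278·1.016300 = SGD 1,997,090.48.
The quoted forward undervalues CAD, so borrow CAD, convert to SGD at spot, deposit the SGD at 1.63%, and buy CAD forward at 0.6889 to cover the loan.
The gap between the two covered legs is SGD 42,199.

SGD 42,199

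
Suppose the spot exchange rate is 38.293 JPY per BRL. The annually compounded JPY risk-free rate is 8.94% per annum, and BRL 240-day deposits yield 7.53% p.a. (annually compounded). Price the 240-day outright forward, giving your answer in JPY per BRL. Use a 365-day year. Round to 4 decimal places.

T = 240/365 years.
Growth of 1 JPY over T: (1 + 0.0894)^(240/365) = 1.05791791.
BRL accumulates by (1 + 0.0753)^(240/365) = 1.04889453.
So F = 38.293 × 1.05791791 / 1.04889453 = 38.622425 (JPY/BRL).

38.6224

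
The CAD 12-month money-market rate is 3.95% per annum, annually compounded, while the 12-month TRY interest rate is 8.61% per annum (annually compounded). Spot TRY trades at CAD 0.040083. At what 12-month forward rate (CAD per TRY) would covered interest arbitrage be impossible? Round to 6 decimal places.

T = 1 year.
CAD accumulates by (1 + 0.0395)^1 = 1.039500.
TRY accumulates by (1 + 0.0861)^1 = 1.086100.
So F = 0.040083 × 1.039500 / 1.086100 = 0.03836321 (CAD/TRY).

0.038363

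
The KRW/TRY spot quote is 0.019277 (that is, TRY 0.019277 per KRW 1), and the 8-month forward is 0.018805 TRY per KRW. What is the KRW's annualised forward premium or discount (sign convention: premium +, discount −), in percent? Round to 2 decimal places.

T = 8/12 years.
KRW trades forward at -2.44851% vs spot over the period.
Annualise by dividing by T: -0.0244851 / (8/12) = -0.036728 → -3.67%.

-3.67%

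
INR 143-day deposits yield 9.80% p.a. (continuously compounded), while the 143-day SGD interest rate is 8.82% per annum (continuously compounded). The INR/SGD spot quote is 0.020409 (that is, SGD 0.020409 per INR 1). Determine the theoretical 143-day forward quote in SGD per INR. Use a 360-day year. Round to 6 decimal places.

T = 143/360 years.
SGD growth factor: e^(0.0882×143/360) = 1.035656.
INR accumulates by e^(0.0980×143/360) = 1.0396954.
So F = 0.020409 × 1.035656 / 1.0396954 = 0.02032971 (SGD/INR).

0.020330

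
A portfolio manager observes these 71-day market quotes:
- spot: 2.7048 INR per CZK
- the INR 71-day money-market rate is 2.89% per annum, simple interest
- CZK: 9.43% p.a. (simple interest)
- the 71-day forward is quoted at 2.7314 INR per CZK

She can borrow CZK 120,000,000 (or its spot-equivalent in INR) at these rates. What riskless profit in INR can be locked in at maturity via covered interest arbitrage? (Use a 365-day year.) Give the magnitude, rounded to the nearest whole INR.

INR 7,379,692

T = 71/365 years.
Keep in CZK, deliver into the forward: 120,000,000·1.01834328767·2.7314 = INR 333,780,342.71.
Swap to INR now, deposit: 120,000,000·2.7048·1.00562164384 = INR 326,400,650.67.
The quoted forward overvalues CZK, so borrow INR, buy CZK at spot, deposit the CZK at 9.43%, and sell the proceeds forward at 2.7314.
Profit = 333,780,342.71 − 326,400,650.67 = INR 7,379,692.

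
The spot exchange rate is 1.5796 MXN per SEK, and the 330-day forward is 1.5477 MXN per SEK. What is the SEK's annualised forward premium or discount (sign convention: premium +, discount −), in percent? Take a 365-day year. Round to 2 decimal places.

T = 330/365 years.
(F − S)/S = (1.5477 − 1.5796)/1.5796 = -0.0201950.
Annualise by dividing by T: -0.0201950 / (330/365) = -0.022337 → -2.23%.

-2.23%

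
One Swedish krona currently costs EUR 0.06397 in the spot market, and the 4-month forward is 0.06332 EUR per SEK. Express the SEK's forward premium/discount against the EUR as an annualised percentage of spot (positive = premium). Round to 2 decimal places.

T = 4/12 years.
(F − S)/S = (0.06332 − 0.06397)/0.06397 = -0.0101610.
×(1/T) gives -3.05% p.a.

-3.05%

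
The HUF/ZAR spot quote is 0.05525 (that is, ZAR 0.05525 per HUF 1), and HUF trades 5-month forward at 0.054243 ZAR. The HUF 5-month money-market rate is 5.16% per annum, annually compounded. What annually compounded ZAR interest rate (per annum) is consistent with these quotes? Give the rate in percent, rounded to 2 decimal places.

T = 5/12 years.
F/S = 0.054243/0.05525 = 0.9817738 = (growth of ZAR) / (growth of HUF).
The HUF side grows by (1 + 0.0516)^(5/12) = 1.021185.
That pins the ZAR growth at 1.0025727.
Annualise: 1.0025727^(12/5) − 1 = 0.006186 = 0.62%.

0.62%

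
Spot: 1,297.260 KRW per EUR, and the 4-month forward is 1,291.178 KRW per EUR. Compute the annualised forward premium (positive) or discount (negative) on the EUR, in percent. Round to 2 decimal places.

T = 4/12 years.
Period premium: (1291.178 − 1297.26)/1297.26 = -0.0046883.
Per annum: -0.0046883 / (4/12) = -0.014065 = -1.41%.

-1.41%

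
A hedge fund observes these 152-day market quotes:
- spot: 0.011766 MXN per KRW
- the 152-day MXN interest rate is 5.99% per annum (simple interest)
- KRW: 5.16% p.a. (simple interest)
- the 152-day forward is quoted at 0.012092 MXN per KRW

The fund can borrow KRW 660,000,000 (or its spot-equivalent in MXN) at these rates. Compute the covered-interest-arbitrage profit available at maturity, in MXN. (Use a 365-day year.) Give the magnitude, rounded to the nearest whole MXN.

T = 152/365 years.
Invest the KRW and cover forward: 660,000,000 × 1.021488219 × 0.012092 = MXN 8,152,211.46.
Convert at spot and invest in MXN: 660,000,000 × 0.011766 × 1.024944658 = MXN 7,959,269.24.
The quoted forward overvalues KRW, so borrow MXN, buy KRW at spot, deposit the KRW at 5.16%, and sell the proceeds forward at 0.012092.
Arbitrage profit = |8,152,211.46 − 7,959,269.24| = MXN 192,942.

MXN 192,942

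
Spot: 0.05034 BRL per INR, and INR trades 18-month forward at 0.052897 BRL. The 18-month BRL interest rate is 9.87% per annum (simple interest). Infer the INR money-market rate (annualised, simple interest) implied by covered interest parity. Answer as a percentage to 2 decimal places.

T = 18/12 years.
CIP gives F = S · g_BRL/g_INR, so g_BRL/g_INR = 0.052897/0.05034 = 1.0507946.
BRL growth factor: 1 + 0.0987×18/12 = 1.148050.
Hence g_INR = 1.0925541.
(1.0925541 − 1)/T = 0.061703, i.e. 6.17%.

6.17%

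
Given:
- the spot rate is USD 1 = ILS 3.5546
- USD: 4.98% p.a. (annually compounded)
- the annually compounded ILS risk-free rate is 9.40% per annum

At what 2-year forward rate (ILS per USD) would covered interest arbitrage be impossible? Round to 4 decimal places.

T = 2 years.
Growth of 1 ILS over T: (1 + 0.0940)^2 = 1.196836.
USD growth factor: (1 + 0.0498)^2 = 1.102080.
CIP: F = S · (grow ILS)/(grow USD) = 3.5546 × 1.196836/1.102080 = 3.860222 ILS per USD.

3.8602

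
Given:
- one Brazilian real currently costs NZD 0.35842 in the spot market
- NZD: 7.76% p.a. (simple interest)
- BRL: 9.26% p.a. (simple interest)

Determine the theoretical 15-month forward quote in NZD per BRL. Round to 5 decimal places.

T = 15/12 years.
NZD accumulates by 1 + 0.0776×15/12 = 1.097000.
BRL accumulates by 1 + 0.0926×15/12 = 1.115750.
Forward (NZD per BRL) = 0.35842 × 1.097000 / 1.115750 = 0.3523968.

0.35240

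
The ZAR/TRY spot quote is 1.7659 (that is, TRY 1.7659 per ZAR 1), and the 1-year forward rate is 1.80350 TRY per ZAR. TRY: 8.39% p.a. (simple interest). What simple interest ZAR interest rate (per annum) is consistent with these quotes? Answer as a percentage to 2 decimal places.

T = 1 year.
By CIP, F/S equals the TRY-to-ZAR growth ratio: 1.8035/1.7659 = 1.0212923.
The TRY side grows by 1 + 0.0839×1 = 1.083900.
So the ZAR growth factor = 1.0613024.
r = (1.0613024 − 1)/1 = 0.061302 → 6.13%.

6.13%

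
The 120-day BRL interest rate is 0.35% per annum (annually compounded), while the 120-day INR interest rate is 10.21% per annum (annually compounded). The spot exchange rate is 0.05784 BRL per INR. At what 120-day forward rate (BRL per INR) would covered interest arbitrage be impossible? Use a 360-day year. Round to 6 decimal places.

0.056061

T = 120/360 years.
BRL accumulates by (1 + 0.0035)^(120/360) = 1.0011653.
Growth of 1 INR over T: (1 + 0.1021)^(120/360) = 1.0329366.
CIP: F = S · (grow BRL)/(grow INR) = 0.05784 × 1.0011653/1.0329366 = 0.05606094 BRL per INR.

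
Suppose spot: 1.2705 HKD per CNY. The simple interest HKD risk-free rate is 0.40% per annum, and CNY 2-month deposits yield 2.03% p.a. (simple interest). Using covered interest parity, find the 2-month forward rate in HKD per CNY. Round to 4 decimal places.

1.2671

T = 2/12 years.
Growth of 1 HKD over T: 1 + 0.0040×2/12 = 1.0006667.
CNY accumulates by 1 + 0.0203×2/12 = 1.0033833.
Forward (HKD per CNY) = 1.2705 × 1.0006667 / 1.0033833 = 1.267060.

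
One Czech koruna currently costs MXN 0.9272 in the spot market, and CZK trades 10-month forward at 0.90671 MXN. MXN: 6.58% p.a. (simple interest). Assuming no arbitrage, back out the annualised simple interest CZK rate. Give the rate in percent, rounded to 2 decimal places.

9.44%

T = 10/12 years.
By CIP, F/S equals the MXN-to-CZK growth ratio: 0.90671/0.9272 = 0.9779012.
MXN growth factor: 1 + 0.0658×10/12 = 1.0548333.
So the CZK growth factor = 1.0786706.
r = (1.0786706 − 1)/(10/12) = 0.094405 → 9.44%.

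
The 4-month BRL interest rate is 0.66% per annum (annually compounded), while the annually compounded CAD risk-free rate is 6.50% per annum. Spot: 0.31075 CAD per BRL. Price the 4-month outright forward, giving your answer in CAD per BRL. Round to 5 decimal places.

T = 4/12 years.
Growth of 1 CAD over T: (1 + 0.0650)^(4/12) = 1.0212135.
BRL accumulates by (1 + 0.0066)^(4/12) = 1.0021952.
So F = 0.31075 × 1.0212135 / 1.0021952 = 0.3166470 (CAD/BRL).

0.31665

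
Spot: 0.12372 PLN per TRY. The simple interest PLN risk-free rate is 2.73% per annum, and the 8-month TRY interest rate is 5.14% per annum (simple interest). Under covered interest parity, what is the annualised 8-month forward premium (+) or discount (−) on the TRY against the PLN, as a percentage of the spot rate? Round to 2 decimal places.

T = 8/12 years.
CIP forward (PLN per TRY) = 0.12372 × 1.018200/1.0342667 = 0.12179809.
(F − S)/S ÷ T = (0.12179809 − 0.12372)/0.12372/(8/12) = -0.023302 → -2.33%.

-2.33%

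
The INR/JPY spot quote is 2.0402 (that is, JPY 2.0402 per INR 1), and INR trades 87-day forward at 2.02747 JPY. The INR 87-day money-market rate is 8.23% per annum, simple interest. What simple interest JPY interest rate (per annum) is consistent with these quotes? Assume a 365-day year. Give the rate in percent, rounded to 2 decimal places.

T = 87/365 years.
By CIP, F/S equals the JPY-to-INR growth ratio: 2.02747/2.0402 = 0.9937604.
The INR side grows by 1 + 0.0823×87/365 = 1.0196167.
That pins the JPY growth at 1.0132547.
(1.0132547 − 1)/T = 0.055609, i.e. 5.56%.

5.56%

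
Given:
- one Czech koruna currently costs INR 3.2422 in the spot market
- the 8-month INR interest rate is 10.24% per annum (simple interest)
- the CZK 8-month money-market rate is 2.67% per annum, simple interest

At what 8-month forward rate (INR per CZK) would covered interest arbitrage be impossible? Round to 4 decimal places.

T = 8/12 years.
INR accumulates by 1 + 0.1024×8/12 = 1.0682667.
CZK growth factor: 1 + 0.0267×8/12 = 1.017800.
Forward (INR per CZK) = 3.2422 × 1.0682667 / 1.017800 = 3.402962.

3.4030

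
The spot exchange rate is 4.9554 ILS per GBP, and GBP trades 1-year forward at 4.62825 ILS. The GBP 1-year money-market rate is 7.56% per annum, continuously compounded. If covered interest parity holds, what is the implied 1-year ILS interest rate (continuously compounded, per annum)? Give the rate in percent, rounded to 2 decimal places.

0.73%

T = 1 year.
By CIP, F/S equals the ILS-to-GBP growth ratio: 4.62825/4.9554 = 0.9339811.
GBP growth factor: e^(0.0756×1) = 1.0785311.
That pins the ILS growth at 1.0073277.
r = ln(1.0073277)/1 = 0.007301 → 0.73%.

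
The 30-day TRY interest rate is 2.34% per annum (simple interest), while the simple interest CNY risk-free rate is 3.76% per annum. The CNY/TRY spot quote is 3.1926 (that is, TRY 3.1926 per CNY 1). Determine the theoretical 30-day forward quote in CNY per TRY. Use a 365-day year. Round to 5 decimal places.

T = 30/365 years.
Growth of 1 TRY over T: 1 + 0.0234×30/365 = 1.0019233.
CNY accumulates by 1 + 0.0376×30/365 = 1.0030904.
So F = 3.1926 × 1.0019233 / 1.0030904 = 3.188885 (TRY/CNY).
Invert for CNY per TRY: 1 / 3.188885 = 0.31359.

0.31359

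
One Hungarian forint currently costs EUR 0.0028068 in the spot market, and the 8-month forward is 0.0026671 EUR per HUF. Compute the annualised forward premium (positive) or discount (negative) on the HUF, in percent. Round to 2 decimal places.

-7.47%

T = 8/12 years.
(F − S)/S = (0.0026671 − 0.0028068)/0.0028068 = -0.0497720.
Per annum: -0.0497720 / (8/12) = -0.074658 = -7.47%.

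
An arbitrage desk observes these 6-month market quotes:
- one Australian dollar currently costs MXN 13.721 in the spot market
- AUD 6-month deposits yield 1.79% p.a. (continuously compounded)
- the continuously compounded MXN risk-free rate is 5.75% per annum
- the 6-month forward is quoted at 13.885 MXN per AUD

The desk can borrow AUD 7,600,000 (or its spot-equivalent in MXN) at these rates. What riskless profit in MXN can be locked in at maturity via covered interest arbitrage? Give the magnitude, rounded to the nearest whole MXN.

T = 6/12 years.
Invest the AUD and cover forward: 7,600,000 × 1.008990171 × 13.885 = MXN 106,474,696.78.
Convert at spot and invest in MXN: 7,600,000 × 13.721 × 1.02916727049 = MXN 107,321,151.30.
The quoted forward undervalues AUD, so borrow AUD, convert to MXN at spot, deposit the MXN at 5.75%, and buy AUD forward at 13.885 to cover the loan.
Profit = 107,321,151.30 − 106,474,696.78 = MXN 846,455.

MXN 846,455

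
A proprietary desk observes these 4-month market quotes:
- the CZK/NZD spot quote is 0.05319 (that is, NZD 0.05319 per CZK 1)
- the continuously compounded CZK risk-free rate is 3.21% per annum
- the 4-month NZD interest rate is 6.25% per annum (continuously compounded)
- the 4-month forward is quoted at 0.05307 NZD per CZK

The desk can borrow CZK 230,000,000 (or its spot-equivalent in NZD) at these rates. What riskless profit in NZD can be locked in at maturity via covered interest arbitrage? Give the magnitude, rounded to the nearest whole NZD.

T = 4/12 years.
Route A — deposit CZK, sell forward: 230,000,000 × 1.0107574497 × 0.05307 = NZD 12,337,406.51.
Route B — convert at spot, deposit NZD: 230,000,000 × 0.05319 × 1.0210518621 = NZD 12,491,242.17.
The quoted forward undervalues CZK, so borrow CZK, convert to NZD at spot, deposit the NZD at 6.25%, and buy CZK forward at 0.05307 to cover the loan.
The gap between the two covered legs is NZD 153,836.

NZD 153,836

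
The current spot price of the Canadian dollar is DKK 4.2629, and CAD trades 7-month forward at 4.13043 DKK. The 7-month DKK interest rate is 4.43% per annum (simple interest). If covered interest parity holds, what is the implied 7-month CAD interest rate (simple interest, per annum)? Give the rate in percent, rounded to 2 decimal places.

10.07%

T = 7/12 years.
F/S = 4.13043/4.2629 = 0.9689249 = (growth of DKK) / (growth of CAD).
The DKK side grows by 1 + 0.0443×7/12 = 1.0258417.
So the CAD growth factor = 1.0587422.
r = (1.0587422 − 1)/(7/12) = 0.100701 → 10.07%.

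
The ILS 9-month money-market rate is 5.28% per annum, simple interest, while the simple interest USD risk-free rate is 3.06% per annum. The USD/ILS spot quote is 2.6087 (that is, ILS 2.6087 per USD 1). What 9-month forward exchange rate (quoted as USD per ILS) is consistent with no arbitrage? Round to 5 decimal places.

T = 9/12 years.
Growth of 1 ILS over T: 1 + 0.0528×9/12 = 1.039600.
Growth of 1 USD over T: 1 + 0.0306×9/12 = 1.022950.
Forward (ILS per USD) = 2.6087 × 1.039600 / 1.022950 = 2.651160.
Invert for USD per ILS: 1 / 2.651160 = 0.37719.

0.37719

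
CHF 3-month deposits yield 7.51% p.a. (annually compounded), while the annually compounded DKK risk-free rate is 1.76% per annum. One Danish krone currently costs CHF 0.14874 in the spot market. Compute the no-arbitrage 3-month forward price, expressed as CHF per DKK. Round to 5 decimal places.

T = 3/12 years.
CHF growth factor: (1 + 0.0751)^(3/12) = 1.0182683.
DKK growth factor: (1 + 0.0176)^(3/12) = 1.0043713.
CIP: F = S · (grow CHF)/(grow DKK) = 0.14874 × 1.0182683/1.0043713 = 0.1507980 CHF per DKK.

0.15080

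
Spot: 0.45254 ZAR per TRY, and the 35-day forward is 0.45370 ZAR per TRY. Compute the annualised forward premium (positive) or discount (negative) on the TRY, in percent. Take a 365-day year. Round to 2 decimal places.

+2.67%

T = 35/365 years.
(F − S)/S = (0.45370 − 0.45254)/0.45254 = 0.0025633.
×(1/T) gives 2.67% p.a.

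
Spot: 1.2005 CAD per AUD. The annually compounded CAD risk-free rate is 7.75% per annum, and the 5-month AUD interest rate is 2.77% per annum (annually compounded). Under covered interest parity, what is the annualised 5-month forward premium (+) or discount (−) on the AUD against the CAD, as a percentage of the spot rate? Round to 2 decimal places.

T = 5/12 years.
F = S · g_CAD/g_AUD = 1.2005 × 1.0315902/1.0114498 = 1.2244048.
(F − S)/S ÷ T = (1.2244048 − 1.2005)/1.2005/(5/12) = 0.047790 → 4.78%.

+4.78%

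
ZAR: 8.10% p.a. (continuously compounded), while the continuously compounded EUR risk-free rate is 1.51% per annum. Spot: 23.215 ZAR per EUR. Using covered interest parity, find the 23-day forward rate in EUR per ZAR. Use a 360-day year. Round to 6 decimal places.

0.042895

T = 23/360 years.
Growth of 1 ZAR over T: e^(0.0810×23/360) = 1.0051884.
EUR accumulates by e^(0.0151×23/360) = 1.0009652.
Forward (ZAR per EUR) = 23.215 × 1.0051884 / 1.0009652 = 23.31295.
Invert for EUR per ZAR: 1 / 23.31295 = 0.042895.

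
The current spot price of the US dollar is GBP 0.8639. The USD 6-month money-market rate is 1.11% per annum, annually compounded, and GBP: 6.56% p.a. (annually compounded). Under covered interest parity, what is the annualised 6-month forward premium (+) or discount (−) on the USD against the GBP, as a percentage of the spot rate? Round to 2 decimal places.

+5.32%

T = 6/12 years.
CIP forward (GBP per USD) = 0.8639 × 1.032279/1.0055347 = 0.8868772.
Annualised premium = (F − S)/S × (1/T) = (0.8868772 − 0.8639)/0.8639 ÷ (6/12) = 5.32%.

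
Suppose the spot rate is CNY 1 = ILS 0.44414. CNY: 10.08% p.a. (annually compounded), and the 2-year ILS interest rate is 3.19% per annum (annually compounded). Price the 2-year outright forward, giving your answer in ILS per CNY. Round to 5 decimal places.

T = 2 years.
ILS growth factor: (1 + 0.0319)^2 = 1.0648176.
CNY growth factor: (1 + 0.1008)^2 = 1.2117606.
Forward (ILS per CNY) = 0.44414 × 1.0648176 / 1.2117606 = 0.3902818.

0.39028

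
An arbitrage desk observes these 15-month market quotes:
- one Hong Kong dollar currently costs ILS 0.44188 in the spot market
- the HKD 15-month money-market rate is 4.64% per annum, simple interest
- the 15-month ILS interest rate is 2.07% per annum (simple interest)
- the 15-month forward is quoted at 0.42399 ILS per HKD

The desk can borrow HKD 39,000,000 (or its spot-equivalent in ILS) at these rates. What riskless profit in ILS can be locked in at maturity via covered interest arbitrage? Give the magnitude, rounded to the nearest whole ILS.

ILS 184,557

T = 15/12 years.
Invest the HKD and cover forward: 39,000,000 × 1.058000 × 0.42399 = ILS 17,494,675.38.
Convert at spot and invest in ILS: 39,000,000 × 0.44188 × 1.025875 = ILS 17,679,232.16.
The quoted forward undervalues HKD, so borrow HKD, convert to ILS at spot, deposit the ILS at 2.07%, and buy HKD forward at 0.42399 to cover the loan.
Profit = 17,679,232.16 − 17,494,675.38 = ILS 184,557.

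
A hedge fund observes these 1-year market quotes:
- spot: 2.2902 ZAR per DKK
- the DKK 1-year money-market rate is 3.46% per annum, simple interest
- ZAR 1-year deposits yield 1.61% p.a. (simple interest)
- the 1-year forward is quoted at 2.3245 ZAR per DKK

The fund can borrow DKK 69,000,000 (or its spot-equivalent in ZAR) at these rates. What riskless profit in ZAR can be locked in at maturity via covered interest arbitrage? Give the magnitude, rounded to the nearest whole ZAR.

T = 1 year.
Route A — deposit DKK, sell forward: 69,000,000 × 1.034600 × 2.3245 = ZAR 165,940,011.30.
Route B — convert at spot, deposit ZAR: 69,000,000 × 2.2902 × 1.016100 = ZAR 160,567,983.18.
The quoted forward overvalues DKK, so borrow ZAR, buy DKK at spot, deposit the DKK at 3.46%, and sell the proceeds forward at 2.3245.
The gap between the two covered legs is ZAR 5,372,028.

ZAR 5,372,028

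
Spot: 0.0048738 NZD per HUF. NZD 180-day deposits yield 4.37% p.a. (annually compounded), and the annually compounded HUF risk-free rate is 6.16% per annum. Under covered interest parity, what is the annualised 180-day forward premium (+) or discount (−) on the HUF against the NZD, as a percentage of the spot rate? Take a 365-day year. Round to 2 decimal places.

T = 180/365 years.
No-arbitrage forward: 0.0048738 × 1.0213171 / 1.029918 = 0.0048330986 NZD/HUF.
(F − S)/S ÷ T = (0.0048330986 − 0.0048738)/0.0048738/(180/365) = -0.016934 → -1.69%.

-1.69%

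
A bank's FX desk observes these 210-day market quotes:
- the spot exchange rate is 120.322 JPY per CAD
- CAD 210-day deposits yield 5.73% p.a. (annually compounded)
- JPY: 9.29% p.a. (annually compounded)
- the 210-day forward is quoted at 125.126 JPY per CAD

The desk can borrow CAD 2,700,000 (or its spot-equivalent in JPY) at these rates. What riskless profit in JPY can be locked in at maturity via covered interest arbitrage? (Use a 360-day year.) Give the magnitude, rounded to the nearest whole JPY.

JPY 6,853,194

T = 210/360 years.
Invest the CAD and cover forward: 2,700,000 × 1.03303642591 × 125.126 = JPY 349,001,232.74.
Convert at spot and invest in JPY: 2,700,000 × 120.322 × 1.05318641488 = JPY 342,148,038.69.
The quoted forward overvalues CAD, so borrow JPY, buy CAD at spot, deposit the CAD at 5.73%, and sell the proceeds forward at 125.126.
Arbitrage profit = |349,001,232.74 − 342,148,038.69| = JPY 6,853,194.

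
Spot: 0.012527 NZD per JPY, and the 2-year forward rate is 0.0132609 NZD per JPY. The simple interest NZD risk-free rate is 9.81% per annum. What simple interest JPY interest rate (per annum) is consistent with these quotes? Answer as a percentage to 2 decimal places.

6.50%

T = 2 years.
By CIP, F/S equals the NZD-to-JPY growth ratio: 0.0132609/0.012527 = 1.0585855.
The NZD side grows by 1 + 0.0981×2 = 1.196200.
So the JPY growth factor = 1.1299985.
(1.1299985 − 1)/T = 0.064999, i.e. 6.50%.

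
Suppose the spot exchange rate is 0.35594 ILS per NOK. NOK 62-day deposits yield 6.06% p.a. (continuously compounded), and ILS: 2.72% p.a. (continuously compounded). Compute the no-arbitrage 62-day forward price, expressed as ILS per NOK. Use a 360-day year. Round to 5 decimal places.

0.35390

T = 62/360 years.
ILS growth factor: e^(0.0272×62/360) = 1.0046954.
NOK accumulates by e^(0.0606×62/360) = 1.0104913.
CIP: F = S · (grow ILS)/(grow NOK) = 0.35594 × 1.0046954/1.0104913 = 0.3538984 ILS per NOK.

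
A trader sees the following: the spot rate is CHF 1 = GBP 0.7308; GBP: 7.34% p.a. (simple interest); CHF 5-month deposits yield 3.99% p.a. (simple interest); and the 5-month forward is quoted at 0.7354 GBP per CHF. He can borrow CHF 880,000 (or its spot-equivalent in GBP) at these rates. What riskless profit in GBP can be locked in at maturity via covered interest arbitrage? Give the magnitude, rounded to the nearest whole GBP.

GBP 4,861

T = 5/12 years.
Invest the CHF and cover forward: 880,000 × 1.016625 × 0.7354 = GBP 657,910.90.
Convert at spot and invest in GBP: 880,000 × 0.7308 × 1.03058333 = GBP 662,772.26.
The quoted forward undervalues CHF, so borrow CHF, convert to GBP at spot, deposit the GBP at 7.34%, and buy CHF forward at 0.7354 to cover the loan.
The gap between the two covered legs is GBP 4,861.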